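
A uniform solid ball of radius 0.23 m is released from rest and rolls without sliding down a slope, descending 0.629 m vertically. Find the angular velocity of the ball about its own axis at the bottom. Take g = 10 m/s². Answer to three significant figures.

For this body I = (2/5)MR², i.e. k = I/(MR²) = 0.4.
Pure rolling means v = ωR; then KE = ½Mv² + ½I(v/R)² = ½(1+k)Mv² = (7/10)Mv².
Energy conservation Mgh = ½(1+k)Mv² gives v = √(2gh/(1+k)) = √(2 × 10 × 0.629 / 1.4) = 2.998 m/s.
The angular speed follows from ω = v/R = 2.998/0.23 ≈ 13.0 rad/s.

ω ≈ 13.0 rad/s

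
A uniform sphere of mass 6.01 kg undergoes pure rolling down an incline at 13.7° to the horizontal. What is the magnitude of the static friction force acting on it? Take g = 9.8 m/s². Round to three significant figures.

f ≈ 3.99 N

The moment of inertia is (2/5)MR², giving k ≡ I/(MR²) = 0.4.
Newton's second law down the slope: Mg sinθ − f = Ma. The torque equation fR = Iα (with α = a/R) gives f = kMa.
Combining, a = g sinθ/(1+k) and f = kMa = kMg sinθ/(1+k).
f = 0.4 × 6.01 × 9.8 × sin13.7° / 1.4 ≈ 3.99 N.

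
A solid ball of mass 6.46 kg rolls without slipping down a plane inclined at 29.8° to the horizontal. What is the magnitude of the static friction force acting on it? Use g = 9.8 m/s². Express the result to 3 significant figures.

The moment of inertia is (2/5)MR², giving k ≡ I/(MR²) = 0.4.
Newton's second law down the slope: Mg sinθ − f = Ma. The torque equation fR = Iα (with α = a/R) gives f = kMa.
Combining, a = g sinθ/(1+k) and f = kMa = kMg sinθ/(1+k).
f = 0.4 × 6.46 × 9.8 × sin29.8° / 1.4 ≈ 8.99 N.

f ≈ 8.99 N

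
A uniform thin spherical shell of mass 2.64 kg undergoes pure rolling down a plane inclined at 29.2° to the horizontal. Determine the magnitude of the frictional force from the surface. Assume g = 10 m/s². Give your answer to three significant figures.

f ≈ 5.15 N

The moment of inertia is (2/3)MR², giving k ≡ I/(MR²) = 2/3.
Newton's second law down the slope: Mg sinθ − f = Ma. The torque equation fR = Iα (with α = a/R) gives f = kMa.
Combining, a = g sinθ/(1+k) and f = kMa = kMg sinθ/(1+k).
f = (2/3) × 2.64 × 10 × sin29.2° / 1.667 ≈ 5.15 N.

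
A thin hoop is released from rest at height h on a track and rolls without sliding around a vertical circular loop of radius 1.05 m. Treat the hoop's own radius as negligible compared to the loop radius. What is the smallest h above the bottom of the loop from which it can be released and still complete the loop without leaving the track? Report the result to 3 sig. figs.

h_min ≈ 3.15 m

The moment of inertia is MR², giving k ≡ I/(MR²) = 1.
At the top of the loop, the minimum-contact condition is Mg = Mv_top²/r, so v_top² = gr.
With ω = v/R, the kinetic energy at speed v is ½(1+k)Mv² = Mv².
Energy conservation from release (height h) to the top (height 2r): Mgh = Mg(2r) + M·gr.
Thus h_min = 2r + (1+k)r/2 = r(2 + 2/2) = 1.05 × 3 ≈ 3.15 m.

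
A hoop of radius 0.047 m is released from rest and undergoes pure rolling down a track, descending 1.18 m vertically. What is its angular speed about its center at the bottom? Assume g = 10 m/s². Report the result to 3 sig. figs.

The moment of inertia is MR², giving k ≡ I/(MR²) = 1.
Since it rolls without slipping, ω = v/R and KE = ½Mv² + ½Iω² = ½(1+k)Mv² = Mv².
Energy conservation Mgh = ½(1+k)Mv² gives v = √(2gh/(1+k)) = √(2 × 10 × 1.18 / 2) = 3.435 m/s.
Then ω = v/R = 3.435 / 0.047 ≈ 73.1 rad/s.

ω ≈ 73.1 rad/s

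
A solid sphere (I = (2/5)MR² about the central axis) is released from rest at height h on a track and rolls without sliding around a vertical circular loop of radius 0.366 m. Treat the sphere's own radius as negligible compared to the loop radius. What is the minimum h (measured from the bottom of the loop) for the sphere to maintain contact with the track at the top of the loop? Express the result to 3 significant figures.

With I = (2/5)MR², the ratio k = I/(MR²) is 0.4.
At the top of the loop, the minimum-contact condition is Mg = Mv_top²/r, so v_top² = gr.
With ω = v/R, the kinetic energy at speed v is ½(1+k)Mv² = (7/10)Mv².
Energy conservation from release (height h) to the top (height 2r): Mgh = Mg(2r) + (7/10)M·gr.
Thus h_min = 2r + (1+k)r/2 = r(2 + 1.4/2) = 0.366 × 2.7 ≈ 0.988 m.

h_min ≈ 0.988 m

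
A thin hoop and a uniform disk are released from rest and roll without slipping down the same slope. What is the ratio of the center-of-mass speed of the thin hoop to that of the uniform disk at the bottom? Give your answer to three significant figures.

Each satisfies Mgh = ½(1+k)Mv² with k = I/(MR²), so v ∝ 1/√(1+k).
For the thin hoop k = 1; for the uniform disk k = 0.5.
v₁/v₂ = √((1+k₂)/(1+k₁)) = √(1.5/2) ≈ 0.866.

v_ratio ≈ 0.866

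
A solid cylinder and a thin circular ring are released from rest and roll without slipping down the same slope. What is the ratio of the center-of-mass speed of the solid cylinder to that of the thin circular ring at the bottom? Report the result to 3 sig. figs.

v_ratio ≈ 1.15

Each satisfies Mgh = ½(1+k)Mv² with k = I/(MR²), so v ∝ 1/√(1+k).
For the solid cylinder k = 0.5; for the thin circular ring k = 1.
v₁/v₂ = √((1+k₂)/(1+k₁)) = √(2/1.5) ≈ 1.15.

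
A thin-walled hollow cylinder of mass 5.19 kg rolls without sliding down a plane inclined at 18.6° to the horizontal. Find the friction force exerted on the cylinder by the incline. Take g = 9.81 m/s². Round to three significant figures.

f ≈ 8.12 N

Here I = MR², so the shape factor k = I/(MR²) = 1.
Newton's second law down the slope: Mg sinθ − f = Ma. The torque equation fR = Iα (with α = a/R) gives f = kMa.
Combining, a = g sinθ/(1+k) and f = kMa = kMg sinθ/(1+k).
f = 1 × 5.19 × 9.81 × sin18.6° / 2 ≈ 8.12 N.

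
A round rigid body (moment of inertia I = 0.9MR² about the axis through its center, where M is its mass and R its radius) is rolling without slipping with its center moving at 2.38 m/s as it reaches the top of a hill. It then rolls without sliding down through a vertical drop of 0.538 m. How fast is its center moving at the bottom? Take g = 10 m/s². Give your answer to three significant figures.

v ≈ 3.37 m/s

With I = 0.9MR², the ratio k = I/(MR²) is 0.9.
Rolling without slipping gives ω = v/R, so the total kinetic energy is ½Mv² + ½Iω² = ½(1+k)Mv² = (19/20)Mv².
Energy conservation: (19/20)Mv₀² + Mgh = (19/20)Mv², so v² = v₀² + 2gh/(1+k).
v = √(2.38² + 2×10×0.538/1.9) = √11.33 ≈ 3.37 m/s.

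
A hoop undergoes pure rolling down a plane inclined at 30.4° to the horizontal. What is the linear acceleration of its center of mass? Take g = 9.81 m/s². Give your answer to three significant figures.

a ≈ 2.48 m/s²

With I = MR², the ratio k = I/(MR²) is 1.
Along the incline Mg sinθ − f = Ma, and torque about the center fR = Iα = kMR²(a/R) gives f = kMa.
Eliminating f: Mg sinθ = (1+k)Ma, so a = g sinθ/(1+k) = 9.81 × sin30.4° / 2 ≈ 2.48 m/s².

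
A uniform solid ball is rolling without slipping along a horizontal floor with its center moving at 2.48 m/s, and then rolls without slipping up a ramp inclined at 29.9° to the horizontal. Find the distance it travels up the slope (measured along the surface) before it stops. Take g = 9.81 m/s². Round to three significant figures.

d ≈ 0.880 m

With I = (2/5)MR², the ratio k = I/(MR²) is 0.4.
Since it rolls without slipping, ω = v/R and KE = ½Mv² + ½Iω² = ½(1+k)Mv² = (7/10)Mv².
Setting this equal to Mgh gives the vertical rise h = (1+k)v₀²/(2g) = 1.4×2.48²/(2×9.81) = 0.4389 m.
Along the incline, d = h/sinθ = 0.4389/sin29.9° ≈ 0.880 m.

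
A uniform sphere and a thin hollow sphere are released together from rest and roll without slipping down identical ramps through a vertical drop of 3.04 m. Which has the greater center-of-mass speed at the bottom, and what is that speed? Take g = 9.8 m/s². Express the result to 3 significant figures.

For rolling without slipping, Mgh = ½(1+k)Mv² where k = I/(MR²), so v = √(2gh/(1+k)).
Uniform sphere: k = 0.4, giving v = √(2×9.8×3.04/1.4) = 6.524 m/s.
Thin hollow sphere: k = 2/3, giving v = √(2×9.8×3.04/1.667) = 5.979 m/s.
The smaller k wins: the uniform sphere, at ≈ 6.52 m/s.

the uniform sphere, at v ≈ 6.52 m/s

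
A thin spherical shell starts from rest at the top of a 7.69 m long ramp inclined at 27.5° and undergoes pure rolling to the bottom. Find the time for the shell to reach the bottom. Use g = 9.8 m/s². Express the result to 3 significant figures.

Here I = (2/3)MR², so the shape factor k = I/(MR²) = 2/3.
Along the incline Mg sinθ − f = Ma, and torque about the center fR = Iα = kMR²(a/R) gives f = kMa.
Hence a = g sinθ/(1+k) = 9.8×sin27.5°/1.667 = 2.715 m/s².
Starting from rest, L = ½at², so t = √(2L/a) = √(2×7.69/2.715) ≈ 2.38 s.

t ≈ 2.38 s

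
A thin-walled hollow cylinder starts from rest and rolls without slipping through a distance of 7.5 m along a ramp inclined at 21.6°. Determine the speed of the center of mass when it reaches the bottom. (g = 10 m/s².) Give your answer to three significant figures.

With I = MR², the ratio k = I/(MR²) is 1.
The rolling condition ω = v/R makes the rotational term ½I(v/R)² = ½kMv², so KE_total = ½(1+k)Mv² = Mv².
The vertical drop is h = L sinθ = 7.5 × sin21.6° = 2.761 m.
Setting Mgh = Mv² gives v = √(2gh/(1+k)) = √(2·10·2.761/2) ≈ 5.25 m/s.

v ≈ 5.25 m/s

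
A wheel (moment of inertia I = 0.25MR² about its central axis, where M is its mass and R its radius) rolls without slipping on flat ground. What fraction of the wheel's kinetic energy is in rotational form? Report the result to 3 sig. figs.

fraction ≈ 0.200

Here I = 0.25MR², so the shape factor k = I/(MR²) = 0.25.
With ω = v/R, KE_trans = ½Mv² and KE_rot = ½Iω² = ½kMv², so KE_total = ½(1+k)Mv².
The rotational fraction is therefore k/(1+k) = 0.25/1.25 ≈ 0.200.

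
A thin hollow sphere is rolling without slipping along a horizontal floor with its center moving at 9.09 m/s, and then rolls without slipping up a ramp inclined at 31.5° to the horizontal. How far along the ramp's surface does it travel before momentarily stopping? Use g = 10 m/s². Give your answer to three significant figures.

For this body I = (2/3)MR², i.e. k = I/(MR²) = 2/3.
The rolling condition ω = v/R makes the rotational term ½I(v/R)² = ½kMv², so KE_total = ½(1+k)Mv² = (5/6)Mv².
Setting this equal to Mgh gives the vertical rise h = (1+k)v₀²/(2g) = 1.667×9.09²/(2×10) = 6.886 m.
Along the incline, d = h/sinθ = 6.886/sin31.5° ≈ 13.2 m.

d ≈ 13.2 m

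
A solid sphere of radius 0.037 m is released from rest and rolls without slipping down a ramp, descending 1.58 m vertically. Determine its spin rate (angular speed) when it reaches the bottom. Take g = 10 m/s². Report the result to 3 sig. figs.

For this body I = (2/5)MR², i.e. k = I/(MR²) = 0.4.
Rolling without slipping gives ω = v/R, so the total kinetic energy is ½Mv² + ½Iω² = ½(1+k)Mv² = (7/10)Mv².
Energy conservation Mgh = ½(1+k)Mv² gives v = √(2gh/(1+k)) = √(2 × 10 × 1.58 / 1.4) = 4.751 m/s.
Then ω = v/R = 4.751 / 0.037 ≈ 128 rad/s.

ω ≈ 128 rad/s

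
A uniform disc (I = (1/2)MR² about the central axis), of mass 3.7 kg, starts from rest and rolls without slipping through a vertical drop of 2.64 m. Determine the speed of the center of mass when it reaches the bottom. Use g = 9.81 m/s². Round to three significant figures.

The moment of inertia is (1/2)MR², giving k ≡ I/(MR²) = 0.5.
Rolling without slipping gives ω = v/R, so the total kinetic energy is ½Mv² + ½Iω² = ½(1+k)Mv² = (3/4)Mv².
Energy conservation: Mgh = (3/4)Mv², so v = √(2gh/(1+k)) = √(2 × 9.81 × 2.64 / 1.5) ≈ 5.88 m/s.

v ≈ 5.88 m/s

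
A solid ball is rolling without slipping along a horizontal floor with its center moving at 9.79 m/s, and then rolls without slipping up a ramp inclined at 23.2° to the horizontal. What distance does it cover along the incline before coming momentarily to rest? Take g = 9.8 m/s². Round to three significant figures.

Here I = (2/5)MR², so the shape factor k = I/(MR²) = 0.4.
Rolling without slipping gives ω = v/R, so the total kinetic energy is ½Mv² + ½Iω² = ½(1+k)Mv² = (7/10)Mv².
Setting this equal to Mgh gives the vertical rise h = (1+k)v₀²/(2g) = 1.4×9.79²/(2×9.8) = 6.846 m.
Along the incline, d = h/sinθ = 6.846/sin23.2° ≈ 17.4 m.

d ≈ 17.4 m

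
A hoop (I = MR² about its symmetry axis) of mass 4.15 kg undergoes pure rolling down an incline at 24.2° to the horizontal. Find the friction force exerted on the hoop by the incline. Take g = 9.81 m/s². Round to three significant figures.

For this body I = MR², i.e. k = I/(MR²) = 1.
Translational: Mg sinθ − f = Ma. Rotational about the CM: fR = Iα = kMRa, so f = kMa.
Combining, a = g sinθ/(1+k) and f = kMa = kMg sinθ/(1+k).
f = 1 × 4.15 × 9.81 × sin24.2° / 2 ≈ 8.34 N.

f ≈ 8.34 N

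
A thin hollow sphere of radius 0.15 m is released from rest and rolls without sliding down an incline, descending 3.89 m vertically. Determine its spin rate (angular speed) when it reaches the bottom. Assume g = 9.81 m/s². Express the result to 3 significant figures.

ω ≈ 45.1 rad/s

With I = (2/3)MR², the ratio k = I/(MR²) is 2/3.
Rolling without slipping gives ω = v/R, so the total kinetic energy is ½Mv² + ½Iω² = ½(1+k)Mv² = (5/6)Mv².
Energy conservation Mgh = ½(1+k)Mv² gives v = √(2gh/(1+k)) = √(2 × 9.81 × 3.89 / 1.667) = 6.767 m/s.
Then ω = v/R = 6.767 / 0.15 ≈ 45.1 rad/s.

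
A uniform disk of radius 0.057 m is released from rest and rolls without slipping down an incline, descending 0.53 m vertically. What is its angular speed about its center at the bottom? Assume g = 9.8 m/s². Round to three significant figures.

The moment of inertia is (1/2)MR², giving k ≡ I/(MR²) = 0.5.
Pure rolling means v = ωR; then KE = ½Mv² + ½I(v/R)² = ½(1+k)Mv² = (3/4)Mv².
Energy conservation Mgh = ½(1+k)Mv² gives v = √(2gh/(1+k)) = √(2 × 9.8 × 0.53 / 1.5) = 2.632 m/s.
Then ω = v/R = 2.632 / 0.057 ≈ 46.2 rad/s.

ω ≈ 46.2 rad/s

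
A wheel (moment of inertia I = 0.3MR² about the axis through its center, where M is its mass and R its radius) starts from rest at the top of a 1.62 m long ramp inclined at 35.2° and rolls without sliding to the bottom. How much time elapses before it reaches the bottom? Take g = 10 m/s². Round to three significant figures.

t ≈ 0.855 s

The moment of inertia is 0.3MR², giving k ≡ I/(MR²) = 0.3.
Along the incline Mg sinθ − f = Ma, and torque about the center fR = Iα = kMR²(a/R) gives f = kMa.
Hence a = g sinθ/(1+k) = 10×sin35.2°/1.3 = 4.434 m/s².
Starting from rest, L = ½at², so t = √(2L/a) = √(2×1.62/4.434) ≈ 0.855 s.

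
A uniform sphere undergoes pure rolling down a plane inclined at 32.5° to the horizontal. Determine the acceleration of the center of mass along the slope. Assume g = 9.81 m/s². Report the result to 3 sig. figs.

a ≈ 3.76 m/s²

The moment of inertia is (2/5)MR², giving k ≡ I/(MR²) = 0.4.
Along the incline Mg sinθ − f = Ma, and torque about the center fR = Iα = kMR²(a/R) gives f = kMa.
Eliminating f: Mg sinθ = (1+k)Ma, so a = g sinθ/(1+k) = 9.81 × sin32.5° / 1.4 ≈ 3.76 m/s².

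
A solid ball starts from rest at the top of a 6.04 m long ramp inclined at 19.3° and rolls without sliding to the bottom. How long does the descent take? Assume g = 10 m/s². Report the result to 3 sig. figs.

With I = (2/5)MR², the ratio k = I/(MR²) is 0.4.
Newton's second law down the slope: Mg sinθ − f = Ma. The torque equation fR = Iα (with α = a/R) gives f = kMa.
Hence a = g sinθ/(1+k) = 10×sin19.3°/1.4 = 2.361 m/s².
Starting from rest, L = ½at², so t = √(2L/a) = √(2×6.04/2.361) ≈ 2.26 s.

t ≈ 2.26 s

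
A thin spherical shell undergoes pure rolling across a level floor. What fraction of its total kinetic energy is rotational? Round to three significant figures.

fraction ≈ 0.400

The moment of inertia is (2/3)MR², giving k ≡ I/(MR²) = 2/3.
With ω = v/R, KE_trans = ½Mv² and KE_rot = ½Iω² = ½kMv², so KE_total = ½(1+k)Mv².
The rotational fraction is therefore k/(1+k) = (2/3)/1.667 ≈ 0.400.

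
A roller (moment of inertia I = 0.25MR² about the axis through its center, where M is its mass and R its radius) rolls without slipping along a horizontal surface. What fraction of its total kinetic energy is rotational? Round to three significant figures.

fraction ≈ 0.200

The moment of inertia is 0.25MR², giving k ≡ I/(MR²) = 0.25.
With ω = v/R, KE_trans = ½Mv² and KE_rot = ½Iω² = ½kMv², so KE_total = ½(1+k)Mv².
The rotational fraction is therefore k/(1+k) = 0.25/1.25 ≈ 0.200.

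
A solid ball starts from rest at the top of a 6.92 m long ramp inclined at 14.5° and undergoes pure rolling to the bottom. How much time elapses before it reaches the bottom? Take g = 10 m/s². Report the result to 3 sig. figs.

t ≈ 2.78 s

Here I = (2/5)MR², so the shape factor k = I/(MR²) = 0.4.
Newton's second law down the slope: Mg sinθ − f = Ma. The torque equation fR = Iα (with α = a/R) gives f = kMa.
Hence a = g sinθ/(1+k) = 10×sin14.5°/1.4 = 1.788 m/s².
With constant a from rest, t = √(2L/a) = √(2·6.92/1.788) ≈ 2.78 s.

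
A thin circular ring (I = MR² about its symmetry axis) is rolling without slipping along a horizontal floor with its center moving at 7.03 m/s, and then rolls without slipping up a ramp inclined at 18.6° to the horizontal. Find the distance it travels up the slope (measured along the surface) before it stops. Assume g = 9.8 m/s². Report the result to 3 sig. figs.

d ≈ 15.8 m

With I = MR², the ratio k = I/(MR²) is 1.
Rolling without slipping gives ω = v/R, so the total kinetic energy is ½Mv² + ½Iω² = ½(1+k)Mv² = Mv².
Setting this equal to Mgh gives the vertical rise h = (1+k)v₀²/(2g) = 2×7.03²/(2×9.8) = 5.043 m.
Along the incline, d = h/sinθ = 5.043/sin18.6° ≈ 15.8 m.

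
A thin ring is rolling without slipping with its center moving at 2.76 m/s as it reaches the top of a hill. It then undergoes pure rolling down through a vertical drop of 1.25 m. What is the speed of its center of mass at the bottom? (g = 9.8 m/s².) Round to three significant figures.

With I = MR², the ratio k = I/(MR²) is 1.
Since it rolls without slipping, ω = v/R and KE = ½Mv² + ½Iω² = ½(1+k)Mv² = Mv².
Conserving energy between top and bottom: Mv² = Mv₀² + Mgh, hence v² = v₀² + 2gh/(1+k).
v = √(2.76² + 2×9.8×1.25/2) = √19.87 ≈ 4.46 m/s.

v ≈ 4.46 m/s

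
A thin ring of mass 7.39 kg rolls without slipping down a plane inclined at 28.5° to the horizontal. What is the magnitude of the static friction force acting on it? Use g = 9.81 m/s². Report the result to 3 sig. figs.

For this body I = MR², i.e. k = I/(MR²) = 1.
Along the incline Mg sinθ − f = Ma, and torque about the center fR = Iα = kMR²(a/R) gives f = kMa.
Combining, a = g sinθ/(1+k) and f = kMa = kMg sinθ/(1+k).
f = 1 × 7.39 × 9.81 × sin28.5° / 2 ≈ 17.3 N.

f ≈ 17.3 N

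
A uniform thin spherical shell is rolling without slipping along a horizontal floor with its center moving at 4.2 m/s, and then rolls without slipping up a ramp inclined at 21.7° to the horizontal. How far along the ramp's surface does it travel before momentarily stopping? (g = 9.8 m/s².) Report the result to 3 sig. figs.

For this body I = (2/3)MR², i.e. k = I/(MR²) = 2/3.
Pure rolling means v = ωR; then KE = ½Mv² + ½I(v/R)² = ½(1+k)Mv² = (5/6)Mv².
Setting this equal to Mgh gives the vertical rise h = (1+k)v₀²/(2g) = 1.667×4.2²/(2×9.8) = 1.5 m.
The distance along the slope is d = h/sinθ = 1.5/sin21.7° ≈ 4.06 m.

d ≈ 4.06 m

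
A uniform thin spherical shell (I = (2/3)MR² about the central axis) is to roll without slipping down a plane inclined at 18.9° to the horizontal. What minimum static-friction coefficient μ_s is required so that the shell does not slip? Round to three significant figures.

The moment of inertia is (2/3)MR², giving k ≡ I/(MR²) = 2/3.
Along the incline Mg sinθ − f = Ma, and torque about the center fR = Iα = kMR²(a/R) gives f = kMa.
These give a = g sinθ/(1+k) and the required friction f = kMg sinθ/(1+k).
The normal force is N = Mg cosθ, so μ_min = f/N = k tanθ/(1+k).
μ_min = (2/3) × tan18.9° / 1.667 ≈ 0.137.

μ_min ≈ 0.137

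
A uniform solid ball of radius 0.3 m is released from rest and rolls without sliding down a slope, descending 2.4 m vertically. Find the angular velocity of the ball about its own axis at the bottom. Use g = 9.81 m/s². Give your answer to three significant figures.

ω ≈ 19.3 rad/s

With I = (2/5)MR², the ratio k = I/(MR²) is 0.4.
Pure rolling means v = ωR; then KE = ½Mv² + ½I(v/R)² = ½(1+k)Mv² = (7/10)Mv².
Energy conservation Mgh = ½(1+k)Mv² gives v = √(2gh/(1+k)) = √(2 × 9.81 × 2.4 / 1.4) = 5.8 m/s.
Then ω = v/R = 5.8 / 0.3 ≈ 19.3 rad/s.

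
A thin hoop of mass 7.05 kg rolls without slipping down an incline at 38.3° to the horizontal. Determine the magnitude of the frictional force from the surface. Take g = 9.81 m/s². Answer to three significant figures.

The moment of inertia is MR², giving k ≡ I/(MR²) = 1.
Along the incline Mg sinθ − f = Ma, and torque about the center fR = Iα = kMR²(a/R) gives f = kMa.
Combining, a = g sinθ/(1+k) and f = kMa = kMg sinθ/(1+k).
f = 1 × 7.05 × 9.81 × sin38.3° / 2 ≈ 21.4 N.

f ≈ 21.4 N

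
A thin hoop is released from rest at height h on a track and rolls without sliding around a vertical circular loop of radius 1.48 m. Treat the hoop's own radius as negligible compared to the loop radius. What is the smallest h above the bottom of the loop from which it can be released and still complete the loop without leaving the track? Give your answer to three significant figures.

With I = MR², the ratio k = I/(MR²) is 1.
At the top, contact is just lost when gravity alone supplies the centripetal force: Mg = Mv_top²/r, i.e. v_top² = gr.
With ω = v/R, the kinetic energy at speed v is ½(1+k)Mv² = Mv².
Energy conservation from release (height h) to the top (height 2r): Mgh = Mg(2r) + M·gr.
Thus h_min = 2r + (1+k)r/2 = r(2 + 2/2) = 1.48 × 3 ≈ 4.44 m.

h_min ≈ 4.44 m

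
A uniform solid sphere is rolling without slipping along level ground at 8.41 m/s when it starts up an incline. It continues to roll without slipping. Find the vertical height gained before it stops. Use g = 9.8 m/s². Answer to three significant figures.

The moment of inertia is (2/5)MR², giving k ≡ I/(MR²) = 0.4.
The rolling condition ω = v/R makes the rotational term ½I(v/R)² = ½kMv², so KE_total = ½(1+k)Mv² = (7/10)Mv².
At the top the kinetic energy is zero, so (7/10)Mv₀² = Mgh.
Thus h = (1+k)v₀²/(2g) = 1.4 × 8.41² / (2 × 9.8) ≈ 5.05 m.

h ≈ 5.05 m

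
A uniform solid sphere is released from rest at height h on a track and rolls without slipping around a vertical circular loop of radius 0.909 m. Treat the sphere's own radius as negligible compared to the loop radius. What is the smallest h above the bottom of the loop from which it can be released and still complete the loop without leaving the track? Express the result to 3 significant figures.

h_min ≈ 2.45 m

With I = (2/5)MR², the ratio k = I/(MR²) is 0.4.
At the top, contact is just lost when gravity alone supplies the centripetal force: Mg = Mv_top²/r, i.e. v_top² = gr.
With ω = v/R, the kinetic energy at speed v is ½(1+k)Mv² = (7/10)Mv².
Energy conservation from release (height h) to the top (height 2r): Mgh = Mg(2r) + (7/10)M·gr.
Thus h_min = 2r + (1+k)r/2 = r(2 + 1.4/2) = 0.909 × 2.7 ≈ 2.45 m.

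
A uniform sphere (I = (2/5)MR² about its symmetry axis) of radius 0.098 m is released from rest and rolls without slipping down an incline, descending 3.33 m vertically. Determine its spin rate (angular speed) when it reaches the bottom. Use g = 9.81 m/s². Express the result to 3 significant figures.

With I = (2/5)MR², the ratio k = I/(MR²) is 0.4.
Pure rolling means v = ωR; then KE = ½Mv² + ½I(v/R)² = ½(1+k)Mv² = (7/10)Mv².
Energy conservation Mgh = ½(1+k)Mv² gives v = √(2gh/(1+k)) = √(2 × 9.81 × 3.33 / 1.4) = 6.831 m/s.
The angular speed follows from ω = v/R = 6.831/0.098 ≈ 69.7 rad/s.

ω ≈ 69.7 rad/s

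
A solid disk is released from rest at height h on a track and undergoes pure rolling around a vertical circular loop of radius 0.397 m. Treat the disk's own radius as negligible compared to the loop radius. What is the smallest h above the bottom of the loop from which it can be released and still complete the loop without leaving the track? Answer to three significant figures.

With I = (1/2)MR², the ratio k = I/(MR²) is 0.5.
At the top of the loop, the minimum-contact condition is Mg = Mv_top²/r, so v_top² = gr.
With ω = v/R, the kinetic energy at speed v is ½(1+k)Mv² = (3/4)Mv².
Energy conservation from release (height h) to the top (height 2r): Mgh = Mg(2r) + (3/4)M·gr.
Thus h_min = 2r + (1+k)r/2 = r(2 + 1.5/2) = 0.397 × 2.75 ≈ 1.09 m.

h_min ≈ 1.09 m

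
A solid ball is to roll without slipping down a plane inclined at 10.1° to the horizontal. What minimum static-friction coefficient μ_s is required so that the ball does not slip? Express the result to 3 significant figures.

With I = (2/5)MR², the ratio k = I/(MR²) is 0.4.
Newton's second law down the slope: Mg sinθ − f = Ma. The torque equation fR = Iα (with α = a/R) gives f = kMa.
These give a = g sinθ/(1+k) and the required friction f = kMg sinθ/(1+k).
With N = Mg cosθ, the no-slip condition f ≤ μN gives μ_min = f/N = k tanθ/(1+k).
μ_min = 0.4 × tan10.1° / 1.4 ≈ 0.0509.

μ_min ≈ 0.0509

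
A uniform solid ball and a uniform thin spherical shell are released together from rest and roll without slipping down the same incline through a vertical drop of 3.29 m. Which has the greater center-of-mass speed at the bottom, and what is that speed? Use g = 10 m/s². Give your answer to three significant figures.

the uniform solid ball, at v ≈ 6.86 m/s

For rolling without slipping, Mgh = ½(1+k)Mv² where k = I/(MR²), so v = √(2gh/(1+k)).
Uniform solid ball: k = 0.4, giving v = √(2×10×3.29/1.4) = 6.856 m/s.
Uniform thin spherical shell: k = 2/3, giving v = √(2×10×3.29/1.667) = 6.283 m/s.
The smaller k wins: the uniform solid ball, at ≈ 6.86 m/s.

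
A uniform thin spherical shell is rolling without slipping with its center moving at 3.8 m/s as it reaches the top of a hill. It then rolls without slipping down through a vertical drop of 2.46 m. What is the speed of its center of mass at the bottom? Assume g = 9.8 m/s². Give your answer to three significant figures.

Here I = (2/3)MR², so the shape factor k = I/(MR²) = 2/3.
Since it rolls without slipping, ω = v/R and KE = ½Mv² + ½Iω² = ½(1+k)Mv² = (5/6)Mv².
Energy conservation: (5/6)Mv₀² + Mgh = (5/6)Mv², so v² = v₀² + 2gh/(1+k).
v = √(3.8² + 2×9.8×2.46/1.667) = √43.37 ≈ 6.59 m/s.

v ≈ 6.59 m/s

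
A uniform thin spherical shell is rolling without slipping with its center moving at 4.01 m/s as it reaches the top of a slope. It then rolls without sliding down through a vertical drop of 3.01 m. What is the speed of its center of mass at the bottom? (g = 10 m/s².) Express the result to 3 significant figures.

v ≈ 7.22 m/s

The moment of inertia is (2/3)MR², giving k ≡ I/(MR²) = 2/3.
Rolling without slipping gives ω = v/R, so the total kinetic energy is ½Mv² + ½Iω² = ½(1+k)Mv² = (5/6)Mv².
Energy conservation: (5/6)Mv₀² + Mgh = (5/6)Mv², so v² = v₀² + 2gh/(1+k).
v = √(4.01² + 2×10×3.01/1.667) = √52.2 ≈ 7.22 m/s.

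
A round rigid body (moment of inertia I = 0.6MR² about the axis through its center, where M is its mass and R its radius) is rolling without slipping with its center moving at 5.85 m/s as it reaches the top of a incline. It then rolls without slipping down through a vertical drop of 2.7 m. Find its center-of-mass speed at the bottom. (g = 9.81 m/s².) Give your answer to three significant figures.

For this body I = 0.6MR², i.e. k = I/(MR²) = 0.6.
Since it rolls without slipping, ω = v/R and KE = ½Mv² + ½Iω² = ½(1+k)Mv² = (4/5)Mv².
Conserving energy between top and bottom: (4/5)Mv² = (4/5)Mv₀² + Mgh, hence v² = v₀² + 2gh/(1+k).
v = √(5.85² + 2×9.81×2.7/1.6) = √67.33 ≈ 8.21 m/s.

v ≈ 8.21 m/s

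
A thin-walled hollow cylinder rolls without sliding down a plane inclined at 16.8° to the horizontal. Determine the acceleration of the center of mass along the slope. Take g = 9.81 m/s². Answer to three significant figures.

For this body I = MR², i.e. k = I/(MR²) = 1.
Along the incline Mg sinθ − f = Ma, and torque about the center fR = Iα = kMR²(a/R) gives f = kMa.
Eliminating f: Mg sinθ = (1+k)Ma, so a = g sinθ/(1+k) = 9.81 × sin16.8° / 2 ≈ 1.42 m/s².

a ≈ 1.42 m/s²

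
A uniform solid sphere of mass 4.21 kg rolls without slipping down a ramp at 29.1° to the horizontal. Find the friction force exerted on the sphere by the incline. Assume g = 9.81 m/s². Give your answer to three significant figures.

With I = (2/5)MR², the ratio k = I/(MR²) is 0.4.
Along the incline Mg sinθ − f = Ma, and torque about the center fR = Iα = kMR²(a/R) gives f = kMa.
Combining, a = g sinθ/(1+k) and f = kMa = kMg sinθ/(1+k).
f = 0.4 × 4.21 × 9.81 × sin29.1° / 1.4 ≈ 5.74 N.

f ≈ 5.74 N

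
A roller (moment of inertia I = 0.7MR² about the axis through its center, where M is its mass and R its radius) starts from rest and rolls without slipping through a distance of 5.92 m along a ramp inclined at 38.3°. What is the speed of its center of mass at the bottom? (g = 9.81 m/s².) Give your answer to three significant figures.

v ≈ 6.51 m/s

For this body I = 0.7MR², i.e. k = I/(MR²) = 0.7.
Rolling without slipping gives ω = v/R, so the total kinetic energy is ½Mv² + ½Iω² = ½(1+k)Mv² = (17/20)Mv².
The vertical drop is h = L sinθ = 5.92 × sin38.3° = 3.669 m.
Energy conservation: Mgh = (17/20)Mv², so v = √(2gh/(1+k)) = √(2 × 9.81 × 3.669 / 1.7) ≈ 6.51 m/s.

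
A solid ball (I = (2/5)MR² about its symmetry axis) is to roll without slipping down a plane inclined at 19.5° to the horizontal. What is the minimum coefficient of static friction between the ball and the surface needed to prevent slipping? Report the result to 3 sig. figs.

For this body I = (2/5)MR², i.e. k = I/(MR²) = 0.4.
Translational: Mg sinθ − f = Ma. Rotational about the CM: fR = Iα = kMRa, so f = kMa.
These give a = g sinθ/(1+k) and the required friction f = kMg sinθ/(1+k).
The normal force is N = Mg cosθ, so μ_min = f/N = k tanθ/(1+k).
μ_min = 0.4 × tan19.5° / 1.4 ≈ 0.101.

μ_min ≈ 0.101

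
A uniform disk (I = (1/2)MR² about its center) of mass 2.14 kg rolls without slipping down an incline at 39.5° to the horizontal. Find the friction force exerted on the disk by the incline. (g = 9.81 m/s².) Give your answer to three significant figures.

f ≈ 4.45 N

With I = (1/2)MR², the ratio k = I/(MR²) is 0.5.
Along the incline Mg sinθ − f = Ma, and torque about the center fR = Iα = kMR²(a/R) gives f = kMa.
Combining, a = g sinθ/(1+k) and f = kMa = kMg sinθ/(1+k).
f = 0.5 × 2.14 × 9.81 × sin39.5° / 1.5 ≈ 4.45 N.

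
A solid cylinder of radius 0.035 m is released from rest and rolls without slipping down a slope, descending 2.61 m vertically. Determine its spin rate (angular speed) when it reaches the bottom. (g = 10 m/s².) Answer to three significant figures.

ω ≈ 169 rad/s

The moment of inertia is (1/2)MR², giving k ≡ I/(MR²) = 0.5.
Rolling without slipping gives ω = v/R, so the total kinetic energy is ½Mv² + ½Iω² = ½(1+k)Mv² = (3/4)Mv².
Energy conservation Mgh = ½(1+k)Mv² gives v = √(2gh/(1+k)) = √(2 × 10 × 2.61 / 1.5) = 5.899 m/s.
Then ω = v/R = 5.899 / 0.035 ≈ 169 rad/s.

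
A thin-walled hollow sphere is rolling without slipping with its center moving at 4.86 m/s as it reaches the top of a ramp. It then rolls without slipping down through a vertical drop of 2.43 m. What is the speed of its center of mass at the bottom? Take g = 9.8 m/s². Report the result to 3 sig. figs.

Here I = (2/3)MR², so the shape factor k = I/(MR²) = 2/3.
Pure rolling means v = ωR; then KE = ½Mv² + ½I(v/R)² = ½(1+k)Mv² = (5/6)Mv².
Energy conservation: (5/6)Mv₀² + Mgh = (5/6)Mv², so v² = v₀² + 2gh/(1+k).
v = √(4.86² + 2×9.8×2.43/1.667) = √52.2 ≈ 7.22 m/s.

v ≈ 7.22 m/s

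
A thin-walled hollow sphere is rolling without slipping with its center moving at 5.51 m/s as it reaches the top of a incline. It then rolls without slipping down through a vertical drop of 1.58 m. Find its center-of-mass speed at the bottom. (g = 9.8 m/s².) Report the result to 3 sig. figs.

v ≈ 7.00 m/s

For this body I = (2/3)MR², i.e. k = I/(MR²) = 2/3.
Since it rolls without slipping, ω = v/R and KE = ½Mv² + ½Iω² = ½(1+k)Mv² = (5/6)Mv².
Energy conservation: (5/6)Mv₀² + Mgh = (5/6)Mv², so v² = v₀² + 2gh/(1+k).
v = √(5.51² + 2×9.8×1.58/1.667) = √48.94 ≈ 7.00 m/s.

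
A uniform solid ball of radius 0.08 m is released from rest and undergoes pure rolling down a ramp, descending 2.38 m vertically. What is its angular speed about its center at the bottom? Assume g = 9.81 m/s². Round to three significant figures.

The moment of inertia is (2/5)MR², giving k ≡ I/(MR²) = 0.4.
Rolling without slipping gives ω = v/R, so the total kinetic energy is ½Mv² + ½Iω² = ½(1+k)Mv² = (7/10)Mv².
Energy conservation Mgh = ½(1+k)Mv² gives v = √(2gh/(1+k)) = √(2 × 9.81 × 2.38 / 1.4) = 5.775 m/s.
Then ω = v/R = 5.775 / 0.08 ≈ 72.2 rad/s.

ω ≈ 72.2 rad/s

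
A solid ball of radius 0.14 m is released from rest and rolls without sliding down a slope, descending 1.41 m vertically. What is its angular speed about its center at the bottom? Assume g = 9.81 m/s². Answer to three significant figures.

ω ≈ 31.8 rad/s

With I = (2/5)MR², the ratio k = I/(MR²) is 0.4.
The rolling condition ω = v/R makes the rotational term ½I(v/R)² = ½kMv², so KE_total = ½(1+k)Mv² = (7/10)Mv².
Energy conservation Mgh = ½(1+k)Mv² gives v = √(2gh/(1+k)) = √(2 × 9.81 × 1.41 / 1.4) = 4.445 m/s.
Then ω = v/R = 4.445 / 0.14 ≈ 31.8 rad/s.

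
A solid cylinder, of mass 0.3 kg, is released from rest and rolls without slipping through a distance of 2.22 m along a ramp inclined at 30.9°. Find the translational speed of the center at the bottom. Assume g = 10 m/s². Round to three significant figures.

v ≈ 3.90 m/s

For this body I = (1/2)MR², i.e. k = I/(MR²) = 0.5.
The rolling condition ω = v/R makes the rotational term ½I(v/R)² = ½kMv², so KE_total = ½(1+k)Mv² = (3/4)Mv².
The vertical drop is h = L sinθ = 2.22 × sin30.9° = 1.14 m.
Setting Mgh = (3/4)Mv² gives v = √(2gh/(1+k)) = √(2·10·1.14/1.5) ≈ 3.90 m/s.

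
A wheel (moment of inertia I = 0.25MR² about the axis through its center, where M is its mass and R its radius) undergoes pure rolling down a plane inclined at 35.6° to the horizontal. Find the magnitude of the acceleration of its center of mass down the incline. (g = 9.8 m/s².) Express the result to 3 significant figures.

Here I = 0.25MR², so the shape factor k = I/(MR²) = 0.25.
Newton's second law down the slope: Mg sinθ − f = Ma. The torque equation fR = Iα (with α = a/R) gives f = kMa.
Eliminating f: Mg sinθ = (1+k)Ma, so a = g sinθ/(1+k) = 9.8 × sin35.6° / 1.25 ≈ 4.56 m/s².

a ≈ 4.56 m/s²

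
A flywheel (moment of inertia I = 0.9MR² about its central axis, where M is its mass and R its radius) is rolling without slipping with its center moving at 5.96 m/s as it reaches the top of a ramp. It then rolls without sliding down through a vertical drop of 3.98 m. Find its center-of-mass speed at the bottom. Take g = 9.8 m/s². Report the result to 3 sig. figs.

v ≈ 8.75 m/s

Here I = 0.9MR², so the shape factor k = I/(MR²) = 0.9.
Rolling without slipping gives ω = v/R, so the total kinetic energy is ½Mv² + ½Iω² = ½(1+k)Mv² = (19/20)Mv².
Conserving energy between top and bottom: (19/20)Mv² = (19/20)Mv₀² + Mgh, hence v² = v₀² + 2gh/(1+k).
v = √(5.96² + 2×9.8×3.98/1.9) = √76.58 ≈ 8.75 m/s.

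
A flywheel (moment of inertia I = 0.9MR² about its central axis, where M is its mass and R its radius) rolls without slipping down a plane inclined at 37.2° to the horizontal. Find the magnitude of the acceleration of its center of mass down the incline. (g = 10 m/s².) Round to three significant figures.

a ≈ 3.18 m/s²

For this body I = 0.9MR², i.e. k = I/(MR²) = 0.9.
Newton's second law down the slope: Mg sinθ − f = Ma. The torque equation fR = Iα (with α = a/R) gives f = kMa.
Eliminating f: Mg sinθ = (1+k)Ma, so a = g sinθ/(1+k) = 10 × sin37.2° / 1.9 ≈ 3.18 m/s².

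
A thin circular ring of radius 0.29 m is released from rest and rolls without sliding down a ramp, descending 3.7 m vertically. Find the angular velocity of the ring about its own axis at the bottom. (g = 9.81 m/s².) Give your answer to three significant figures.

ω ≈ 20.8 rad/s

With I = MR², the ratio k = I/(MR²) is 1.
The rolling condition ω = v/R makes the rotational term ½I(v/R)² = ½kMv², so KE_total = ½(1+k)Mv² = Mv².
Energy conservation Mgh = ½(1+k)Mv² gives v = √(2gh/(1+k)) = √(2 × 9.81 × 3.7 / 2) = 6.025 m/s.
The angular speed follows from ω = v/R = 6.025/0.29 ≈ 20.8 rad/s.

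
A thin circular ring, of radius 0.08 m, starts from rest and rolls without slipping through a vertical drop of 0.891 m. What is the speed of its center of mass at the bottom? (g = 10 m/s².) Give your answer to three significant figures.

v ≈ 2.98 m/s

Here I = MR², so the shape factor k = I/(MR²) = 1.
Rolling without slipping gives ω = v/R, so the total kinetic energy is ½Mv² + ½Iω² = ½(1+k)Mv² = Mv².
Setting Mgh = Mv² gives v = √(2gh/(1+k)) = √(2·10·0.891/2) ≈ 2.98 m/s.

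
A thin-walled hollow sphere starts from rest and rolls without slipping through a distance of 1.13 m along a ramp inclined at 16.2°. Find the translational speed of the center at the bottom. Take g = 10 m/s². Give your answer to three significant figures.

v ≈ 1.95 m/s

Here I = (2/3)MR², so the shape factor k = I/(MR²) = 2/3.
Since it rolls without slipping, ω = v/R and KE = ½Mv² + ½Iω² = ½(1+k)Mv² = (5/6)Mv².
The vertical drop is h = L sinθ = 1.13 × sin16.2° = 0.3153 m.
Energy conservation: Mgh = (5/6)Mv², so v = √(2gh/(1+k)) = √(2 × 10 × 0.3153 / 1.667) ≈ 1.95 m/s.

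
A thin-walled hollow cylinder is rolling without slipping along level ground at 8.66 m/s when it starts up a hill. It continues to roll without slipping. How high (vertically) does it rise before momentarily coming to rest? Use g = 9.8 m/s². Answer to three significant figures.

h ≈ 7.65 m

The moment of inertia is MR², giving k ≡ I/(MR²) = 1.
Since it rolls without slipping, ω = v/R and KE = ½Mv² + ½Iω² = ½(1+k)Mv² = Mv².
All of this converts to potential energy at the highest point: Mv₀² = Mgh.
Thus h = (1+k)v₀²/(2g) = 2 × 8.66² / (2 × 9.8) ≈ 7.65 m.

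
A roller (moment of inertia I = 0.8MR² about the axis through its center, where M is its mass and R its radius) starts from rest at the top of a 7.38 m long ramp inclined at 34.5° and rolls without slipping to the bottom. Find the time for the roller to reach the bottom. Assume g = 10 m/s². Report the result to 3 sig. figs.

t ≈ 2.17 s

For this body I = 0.8MR², i.e. k = I/(MR²) = 0.8.
Translational: Mg sinθ − f = Ma. Rotational about the CM: fR = Iα = kMRa, so f = kMa.
Hence a = g sinθ/(1+k) = 10×sin34.5°/1.8 = 3.147 m/s².
Starting from rest, L = ½at², so t = √(2L/a) = √(2×7.38/3.147) ≈ 2.17 s.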